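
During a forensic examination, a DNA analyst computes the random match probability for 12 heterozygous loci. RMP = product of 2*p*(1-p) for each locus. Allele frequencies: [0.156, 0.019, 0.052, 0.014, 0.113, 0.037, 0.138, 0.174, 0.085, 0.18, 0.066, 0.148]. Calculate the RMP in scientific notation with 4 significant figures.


Computing RMP for 12 loci:
Locus 1: 2 * 0.156 * 0.844 = 0.263328
Locus 2: 2 * 0.019 * 0.981 = 0.037278
Locus 3: 2 * 0.052 * 0.948 = 0.098592
Locus 4: 2 * 0.014 * 0.986 = 0.027608
Locus 5: 2 * 0.113 * 0.887 = 0.200462
Locus 6: 2 * 0.037 * 0.963 = 0.071262
Locus 7: 2 * 0.138 * 0.862 = 0.237912
Locus 8: 2 * 0.174 * 0.826 = 0.287448
Locus 9: 2 * 0.085 * 0.915 = 0.15555
Locus 10: 2 * 0.18 * 0.82 = 0.2952
Locus 11: 2 * 0.066 * 0.934 = 0.123288
Locus 12: 2 * 0.148 * 0.852 = 0.252192
RMP = 3.727e-11

3.727e-11


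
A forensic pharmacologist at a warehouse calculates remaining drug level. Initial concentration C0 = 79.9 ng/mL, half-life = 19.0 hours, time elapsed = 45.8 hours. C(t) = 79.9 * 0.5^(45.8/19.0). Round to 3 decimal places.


Drug concentration decay:
Number of half-lives = t / t_half = 45.8 / 19.0 = 2.410526
Decay factor = 0.5^2.410526 = 0.18808726
C(t) = 79.9 * 0.18808726 = 15.028 ng/mL

15.028


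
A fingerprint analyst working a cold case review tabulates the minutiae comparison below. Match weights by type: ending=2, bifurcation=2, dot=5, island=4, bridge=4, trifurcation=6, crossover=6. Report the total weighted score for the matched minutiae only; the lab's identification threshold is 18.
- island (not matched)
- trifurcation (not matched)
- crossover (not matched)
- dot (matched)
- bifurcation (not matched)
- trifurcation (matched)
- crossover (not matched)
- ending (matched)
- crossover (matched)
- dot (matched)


Weighted minutiae match score:
  island: not matched, +0
  trifurcation: not matched, +0
  crossover: not matched, +0
  dot: matched, +5 (running total 5)
  bifurcation: not matched, +0
  trifurcation: matched, +6 (running total 11)
  crossover: not matched, +0
  ending: matched, +2 (running total 13)
  crossover: matched, +6 (running total 19)
  dot: matched, +5 (running total 24)
Total score = 24
Threshold = 18; verdict = identification

24


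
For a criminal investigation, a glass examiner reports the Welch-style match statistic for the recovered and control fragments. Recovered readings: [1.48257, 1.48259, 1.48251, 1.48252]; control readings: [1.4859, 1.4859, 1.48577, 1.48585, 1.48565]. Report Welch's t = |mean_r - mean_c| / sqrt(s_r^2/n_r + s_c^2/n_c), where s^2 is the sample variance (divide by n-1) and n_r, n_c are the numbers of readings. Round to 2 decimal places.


Welch's t-criterion for glass RI comparison:
Recovered mean = sum / n_r = 5.93019 / 4 = 1.4825475
Control mean = sum / n_c = 7.42907 / 5 = 1.485814
Recovered sample variance s_r^2 = 1.49167e-09
Control sample variance s_c^2 = 1.123e-08
Welch SE (unpooled) = sqrt(s_r^2/n_r + s_c^2/n_c) = sqrt(3.72917e-10 + 2.246e-09) = sqrt(2.61892e-09) = 5.11754e-05
|mean_r - mean_c| = 0.0032665
t = 0.0032665 / 5.11754e-05 = 63.83

63.83


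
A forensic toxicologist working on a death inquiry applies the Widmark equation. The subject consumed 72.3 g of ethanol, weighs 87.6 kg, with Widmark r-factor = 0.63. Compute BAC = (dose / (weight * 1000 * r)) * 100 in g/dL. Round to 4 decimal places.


Applying the Widmark formula:
BAC = (dose_g / (body_wt * 1000 * r)) * 100
Denominator = 87.6 * 1000 * 0.63 = 55188
BAC = (72.3 / 55188) * 100
BAC = 0.1310 g/dL

0.1310


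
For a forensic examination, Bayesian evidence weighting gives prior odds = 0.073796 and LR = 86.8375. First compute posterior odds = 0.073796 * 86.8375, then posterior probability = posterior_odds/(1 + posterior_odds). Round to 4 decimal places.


Bayesian evidence evaluation:
Posterior odds = prior_odds * LR = 0.073796 * 86.8375 = 6.40826
Posterior probability = posterior_odds / (1 + posterior_odds)
= 6.40826 / (1 + 6.40826)
= 6.40826 / 7.40826
= 0.8650

0.8650


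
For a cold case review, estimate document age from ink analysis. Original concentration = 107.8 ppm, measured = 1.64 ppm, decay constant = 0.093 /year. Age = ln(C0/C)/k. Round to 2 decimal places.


Document age estimation:
C0/C = 107.8 / 1.64 = 65.731707
ln(C0/C) = 4.185581
t = 4.185581 / 0.093 = 45.01 years

45.01


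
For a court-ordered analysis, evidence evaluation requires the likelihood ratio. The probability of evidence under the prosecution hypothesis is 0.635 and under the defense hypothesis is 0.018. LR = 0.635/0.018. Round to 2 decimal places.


Likelihood ratio calculation:
LR = P(E|Hp) / P(E|Hd)
LR = 0.635 / 0.018
LR = 35.28

35.28


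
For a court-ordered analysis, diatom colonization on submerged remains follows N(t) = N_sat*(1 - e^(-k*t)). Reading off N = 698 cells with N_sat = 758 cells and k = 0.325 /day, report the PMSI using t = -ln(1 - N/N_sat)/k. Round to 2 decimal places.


PMSI from diatom colonization curve:
N / N_sat = 698 / 758 = 0.920844
1 - N/N_sat = 0.079156
ln(1 - N/N_sat) = -2.536335
t = -ln(1 - N/N_sat) / k = -(-2.536335) / 0.325 = 7.80 days

7.80


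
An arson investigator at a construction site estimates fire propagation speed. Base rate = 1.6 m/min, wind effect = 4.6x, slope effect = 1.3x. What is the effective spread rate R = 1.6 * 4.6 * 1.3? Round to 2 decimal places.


Fire spread rate calculation:
R = R0 * wind_factor * slope_factor
= 1.6 * 4.6 * 1.3
= 7.36 * 1.3
= 9.57 m/min

9.57


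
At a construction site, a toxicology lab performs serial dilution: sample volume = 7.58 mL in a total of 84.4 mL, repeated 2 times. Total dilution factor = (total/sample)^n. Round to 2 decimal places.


Dilution factor calculation:
Single dilution = V_total / V_sample = 84.4 / 7.58 ≈ 11.134565
Number of dilutions = 2
Total DF = (84.4 / 7.58)^2 (full precision, rounded at the end) = 123.98

123.98


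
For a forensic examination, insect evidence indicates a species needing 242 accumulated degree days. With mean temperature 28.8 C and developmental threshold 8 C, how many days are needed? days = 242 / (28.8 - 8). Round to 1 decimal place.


Insect development time:
Effective temperature = avg_temp - T_base = 28.8 - 8 = 20.8 C
Days = ADD / effective_temp = 242 / 20.8 = 11.6 days

11.6


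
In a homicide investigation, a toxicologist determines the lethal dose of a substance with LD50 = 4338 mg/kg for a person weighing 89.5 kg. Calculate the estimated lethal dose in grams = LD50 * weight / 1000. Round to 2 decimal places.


Lethal dose calculation:
Lethal dose = LD50 * body_weight / 1000
= 4338 * 89.5 / 1000
= 388251 / 1000
= 388.25 g

388.25


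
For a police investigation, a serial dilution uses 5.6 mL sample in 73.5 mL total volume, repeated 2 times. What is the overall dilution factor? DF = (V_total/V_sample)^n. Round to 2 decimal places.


Dilution factor calculation:
Single dilution = V_total / V_sample = 73.5 / 5.6 ≈ 13.125
Number of dilutions = 2
Total DF = (73.5 / 5.6)^2 (full precision, rounded at the end) = 172.27

172.27


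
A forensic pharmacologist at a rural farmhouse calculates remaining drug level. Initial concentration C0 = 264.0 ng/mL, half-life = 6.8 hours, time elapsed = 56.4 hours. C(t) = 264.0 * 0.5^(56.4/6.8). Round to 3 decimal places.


Drug concentration decay:
Number of half-lives = t / t_half = 56.4 / 6.8 = 8.294118
Decay factor = 0.5^8.294118 = 0.00318582
C(t) = 264.0 * 0.00318582 = 0.841 ng/mL

0.841


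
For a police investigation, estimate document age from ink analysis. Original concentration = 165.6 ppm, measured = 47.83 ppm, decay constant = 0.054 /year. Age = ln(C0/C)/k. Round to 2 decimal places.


Document age estimation:
C0/C = 165.6 / 47.83 = 3.462262
ln(C0/C) = 1.241922
t = 1.241922 / 0.054 = 23.00 years

23.00


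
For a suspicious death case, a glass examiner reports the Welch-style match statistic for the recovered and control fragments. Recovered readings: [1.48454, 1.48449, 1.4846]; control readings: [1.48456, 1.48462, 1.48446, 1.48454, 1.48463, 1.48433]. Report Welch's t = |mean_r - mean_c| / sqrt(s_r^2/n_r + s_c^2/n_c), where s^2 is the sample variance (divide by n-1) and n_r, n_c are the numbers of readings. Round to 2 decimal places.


Welch's t-criterion for glass RI comparison:
Recovered mean = sum / n_r = 4.45363 / 3 = 1.4845433
Control mean = sum / n_c = 8.90714 / 6 = 1.4845233
Recovered sample variance s_r^2 = 3.03333e-09
Control sample variance s_c^2 = 1.27467e-08
Welch SE (unpooled) = sqrt(s_r^2/n_r + s_c^2/n_c) = sqrt(1.01111e-09 + 2.12444e-09) = sqrt(3.13555e-09) = 5.5996e-05
|mean_r - mean_c| = 2e-05
t = 2e-05 / 5.5996e-05 = 0.36

0.36


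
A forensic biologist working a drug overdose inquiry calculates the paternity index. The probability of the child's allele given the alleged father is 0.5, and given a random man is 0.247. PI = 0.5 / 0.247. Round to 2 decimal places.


Paternity Index calculation:
PI = P(allele|father) / P(allele|random)
PI = 0.5 / 0.247
PI = 2.02

2.02


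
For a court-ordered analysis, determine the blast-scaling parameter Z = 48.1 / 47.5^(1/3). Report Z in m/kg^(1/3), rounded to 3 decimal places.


Scaled distance calculation:
W^(1/3) = 47.5^(1/3) = 3.621578
Z = R / W^(1/3) = 48.1 / 3.621578
Z = 13.282 m/kg^(1/3)

13.282


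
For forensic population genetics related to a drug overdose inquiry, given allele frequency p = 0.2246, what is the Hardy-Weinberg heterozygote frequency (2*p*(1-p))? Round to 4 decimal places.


Hardy-Weinberg heterozygote frequency:
q = 1 - p = 1 - 0.2246 = 0.7754
2pq = 2 * 0.2246 * 0.7754 = 0.3483

0.3483


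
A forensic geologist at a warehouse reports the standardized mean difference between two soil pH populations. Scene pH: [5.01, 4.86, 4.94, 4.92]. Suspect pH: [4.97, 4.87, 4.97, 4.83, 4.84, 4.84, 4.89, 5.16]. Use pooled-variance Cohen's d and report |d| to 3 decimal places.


Pooled-variance Cohen's d for soil pH comparison:
Scene mean = 19.73 / 4 = 4.9325
Suspect mean = 39.37 / 8 = 4.92125
Scene sample variance s_s^2 = 0.003825
Suspect sample variance s_c^2 = 0.012413
Pooled variance = ((n_s-1)*s_s^2 + (n_c-1)*s_c^2) / (n_s + n_c - 2) = 0.009836
Pooled SD = sqrt(0.009836) = 0.099177
Mean difference = 0.01125
|d| = |0.01125| / 0.099177 = 0.113

0.113


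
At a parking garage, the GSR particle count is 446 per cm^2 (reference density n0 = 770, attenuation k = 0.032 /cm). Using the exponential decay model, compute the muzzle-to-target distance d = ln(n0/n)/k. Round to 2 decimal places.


GSR distance calculation:
n0/n = 770 / 446 = 1.726457
ln(n0/n) = 0.546071
d = 0.546071 / 0.032 = 17.06 cm

17.06


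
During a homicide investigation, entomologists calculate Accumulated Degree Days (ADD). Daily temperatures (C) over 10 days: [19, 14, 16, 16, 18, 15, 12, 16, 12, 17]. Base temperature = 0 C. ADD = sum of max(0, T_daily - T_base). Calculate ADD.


Computing ADD day by day:
Day 1: max(0, 19 - 0) = 19
Day 2: max(0, 14 - 0) = 14
Day 3: max(0, 16 - 0) = 16
Day 4: max(0, 16 - 0) = 16
Day 5: max(0, 18 - 0) = 18
Day 6: max(0, 15 - 0) = 15
Day 7: max(0, 12 - 0) = 12
Day 8: max(0, 16 - 0) = 16
Day 9: max(0, 12 - 0) = 12
Day 10: max(0, 17 - 0) = 17
Total ADD = 155

155


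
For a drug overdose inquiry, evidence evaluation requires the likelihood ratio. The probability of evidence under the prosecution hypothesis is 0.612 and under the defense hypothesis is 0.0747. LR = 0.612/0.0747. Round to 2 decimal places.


Likelihood ratio calculation:
LR = P(E|Hp) / P(E|Hd)
LR = 0.612 / 0.0747
LR = 8.19

8.19


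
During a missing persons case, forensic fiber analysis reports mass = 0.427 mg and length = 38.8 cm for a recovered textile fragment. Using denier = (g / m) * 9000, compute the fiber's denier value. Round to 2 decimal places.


Denier calculation:
Mass in grams = 0.427 mg / 1000 = 0.000427 g
Length in meters = 38.8 cm / 100 = 0.388 m
Linear density = mass / length = 0.000427 / 0.388 = 0.00110052 g/m
Denier = (g/m) * 9000 = 0.00110052 * 9000 = 9.90

9.90


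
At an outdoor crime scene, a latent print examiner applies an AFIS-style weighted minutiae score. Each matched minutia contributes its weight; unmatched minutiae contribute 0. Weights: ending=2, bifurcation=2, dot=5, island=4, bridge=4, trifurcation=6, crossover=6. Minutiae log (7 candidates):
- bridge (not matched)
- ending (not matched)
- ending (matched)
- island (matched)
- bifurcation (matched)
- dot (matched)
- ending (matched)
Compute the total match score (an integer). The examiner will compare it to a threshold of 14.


Weighted minutiae match score:
  bridge: not matched, +0
  ending: not matched, +0
  ending: matched, +2 (running total 2)
  island: matched, +4 (running total 6)
  bifurcation: matched, +2 (running total 8)
  dot: matched, +5 (running total 13)
  ending: matched, +2 (running total 15)
Total score = 15
Threshold = 14; verdict = identification

15


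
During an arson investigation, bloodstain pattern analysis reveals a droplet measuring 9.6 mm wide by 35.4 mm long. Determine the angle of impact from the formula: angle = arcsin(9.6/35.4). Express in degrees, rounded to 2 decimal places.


Blood spatter impact angle calculation:
width / length = 9.6 / 35.4 = 0.271186
angle = arcsin(0.271186)
angle = 15.73 degrees

15.73


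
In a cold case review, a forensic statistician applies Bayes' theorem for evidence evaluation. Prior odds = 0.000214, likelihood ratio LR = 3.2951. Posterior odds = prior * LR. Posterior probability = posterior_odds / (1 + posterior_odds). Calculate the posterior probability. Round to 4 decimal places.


Bayesian evidence evaluation:
Posterior odds = prior_odds * LR = 0.000214 * 3.2951 = 0.0007051514
Posterior probability = posterior_odds / (1 + posterior_odds)
= 0.0007051514 / (1 + 0.0007051514)
= 0.0007051514 / 1.0007051514
= 0.0007

0.0007


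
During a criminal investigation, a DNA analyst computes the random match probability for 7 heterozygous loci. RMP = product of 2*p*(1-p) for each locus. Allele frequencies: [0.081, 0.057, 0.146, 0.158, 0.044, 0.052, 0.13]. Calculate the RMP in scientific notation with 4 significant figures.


Computing RMP for 7 loci:
Locus 1: 2 * 0.081 * 0.919 = 0.148878
Locus 2: 2 * 0.057 * 0.943 = 0.107502
Locus 3: 2 * 0.146 * 0.854 = 0.249368
Locus 4: 2 * 0.158 * 0.842 = 0.266072
Locus 5: 2 * 0.044 * 0.956 = 0.084128
Locus 6: 2 * 0.052 * 0.948 = 0.098592
Locus 7: 2 * 0.13 * 0.87 = 0.2262
RMP = 1.992e-06

1.992e-06


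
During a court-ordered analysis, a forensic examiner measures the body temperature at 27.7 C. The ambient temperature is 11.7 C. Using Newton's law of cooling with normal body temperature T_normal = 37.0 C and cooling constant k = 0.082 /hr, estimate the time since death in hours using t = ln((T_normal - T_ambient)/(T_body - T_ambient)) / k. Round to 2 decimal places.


Using Newton's law of cooling:
t = ln((T_normal - T_ambient) / (T_body - T_ambient)) / k
T_normal - T_ambient = 25.3
T_body - T_ambient = 16.0
Ratio = 1.58125
ln(ratio) = 0.458216
t = 0.458216 / 0.082 = 5.59 hours

5.59


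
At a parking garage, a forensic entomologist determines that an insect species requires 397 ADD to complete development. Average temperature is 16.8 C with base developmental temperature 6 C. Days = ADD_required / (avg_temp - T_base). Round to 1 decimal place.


Insect development time:
Effective temperature = avg_temp - T_base = 16.8 - 6 = 10.8 C
Days = ADD / effective_temp = 397 / 10.8 = 36.8 days

36.8


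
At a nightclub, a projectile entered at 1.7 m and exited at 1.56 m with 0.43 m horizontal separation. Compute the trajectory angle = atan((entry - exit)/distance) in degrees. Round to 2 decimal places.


Bullet trajectory angle:
Height difference = 1.7 - 1.56 = 0.14 m
angle = atan(0.14 / 0.43)
angle = atan(0.325581)
angle = 18.03 degrees

18.03


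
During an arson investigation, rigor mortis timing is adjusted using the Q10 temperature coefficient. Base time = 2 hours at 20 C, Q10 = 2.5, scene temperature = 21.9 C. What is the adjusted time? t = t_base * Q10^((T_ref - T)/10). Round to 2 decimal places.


Rigor mortis time adjustment:
Exponent = (T_ref - T_actual) / 10 = (20 - 21.9) / 10 = -0.19
Q10 factor = 2.5^-0.19 = 0.84022
t_adjusted = 2 * 0.84022 = 1.68 hours

1.68


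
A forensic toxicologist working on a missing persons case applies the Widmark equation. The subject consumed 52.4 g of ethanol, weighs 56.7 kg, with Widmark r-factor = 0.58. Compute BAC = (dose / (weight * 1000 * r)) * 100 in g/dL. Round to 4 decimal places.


Applying the Widmark formula:
BAC = (dose_g / (body_wt * 1000 * r)) * 100
Denominator = 56.7 * 1000 * 0.58 = 32886
BAC = (52.4 / 32886) * 100
BAC = 0.1593 g/dL

0.1593


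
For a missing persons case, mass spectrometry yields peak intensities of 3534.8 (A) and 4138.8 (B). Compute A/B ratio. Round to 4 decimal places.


Spectral peak ratio:
Peak A = 3534.8 counts
Peak B = 4138.8 counts
Ratio = 3534.8 / 4138.8 = 0.8541

0.8541


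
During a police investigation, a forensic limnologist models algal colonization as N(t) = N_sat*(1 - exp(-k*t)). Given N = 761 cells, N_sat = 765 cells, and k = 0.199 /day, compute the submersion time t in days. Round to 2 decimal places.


PMSI from diatom colonization curve:
N / N_sat = 761 / 765 = 0.994771
1 - N/N_sat = 0.005229
ln(1 - N/N_sat) = -5.253535
t = -ln(1 - N/N_sat) / k = -(-5.253535) / 0.199 = 26.40 days

26.40


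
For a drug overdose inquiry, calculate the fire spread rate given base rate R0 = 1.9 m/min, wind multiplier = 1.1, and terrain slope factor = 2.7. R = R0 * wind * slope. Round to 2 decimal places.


Fire spread rate calculation:
R = R0 * wind_factor * slope_factor
= 1.9 * 1.1 * 2.7
= 2.09 * 2.7
= 5.64 m/min

5.64


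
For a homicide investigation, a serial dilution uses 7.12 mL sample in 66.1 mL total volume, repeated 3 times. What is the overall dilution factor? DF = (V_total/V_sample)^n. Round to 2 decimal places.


Dilution factor calculation:
Single dilution = V_total / V_sample = 66.1 / 7.12 ≈ 9.283708
Number of dilutions = 3
Total DF = (66.1 / 7.12)^3 (full precision, rounded at the end) = 800.14

800.14


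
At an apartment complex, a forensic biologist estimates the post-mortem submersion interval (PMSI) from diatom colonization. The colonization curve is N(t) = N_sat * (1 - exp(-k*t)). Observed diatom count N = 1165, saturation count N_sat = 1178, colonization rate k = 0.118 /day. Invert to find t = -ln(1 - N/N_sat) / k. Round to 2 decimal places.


PMSI from diatom colonization curve:
N / N_sat = 1165 / 1178 = 0.988964
1 - N/N_sat = 0.011036
ln(1 - N/N_sat) = -4.506593
t = -ln(1 - N/N_sat) / k = -(-4.506593) / 0.118 = 38.19 days

38.19


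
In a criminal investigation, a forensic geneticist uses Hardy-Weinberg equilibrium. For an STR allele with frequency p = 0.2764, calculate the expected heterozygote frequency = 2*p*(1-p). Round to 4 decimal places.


Hardy-Weinberg heterozygote frequency:
q = 1 - p = 1 - 0.2764 = 0.7236
2pq = 2 * 0.2764 * 0.7236 = 0.4000

0.4000


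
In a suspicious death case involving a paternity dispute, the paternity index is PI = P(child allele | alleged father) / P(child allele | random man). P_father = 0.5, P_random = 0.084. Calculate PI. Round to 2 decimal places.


Paternity Index calculation:
PI = P(allele|father) / P(allele|random)
PI = 0.5 / 0.084
PI = 5.95

5.95


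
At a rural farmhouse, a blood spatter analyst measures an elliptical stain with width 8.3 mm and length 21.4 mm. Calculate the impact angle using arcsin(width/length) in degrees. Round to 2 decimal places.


Blood spatter impact angle calculation:
width / length = 8.3 / 21.4 = 0.38785
angle = arcsin(0.38785)
angle = 22.82 degrees

22.82


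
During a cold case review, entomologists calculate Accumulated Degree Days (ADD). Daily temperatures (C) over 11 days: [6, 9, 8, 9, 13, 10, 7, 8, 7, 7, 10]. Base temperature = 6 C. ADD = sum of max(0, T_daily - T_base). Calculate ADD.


Computing ADD day by day:
Day 1: max(0, 6 - 6) = 0
Day 2: max(0, 9 - 6) = 3
Day 3: max(0, 8 - 6) = 2
Day 4: max(0, 9 - 6) = 3
Day 5: max(0, 13 - 6) = 7
Day 6: max(0, 10 - 6) = 4
Day 7: max(0, 7 - 6) = 1
Day 8: max(0, 8 - 6) = 2
Day 9: max(0, 7 - 6) = 1
Day 10: max(0, 7 - 6) = 1
Day 11: max(0, 10 - 6) = 4
Total ADD = 28

28


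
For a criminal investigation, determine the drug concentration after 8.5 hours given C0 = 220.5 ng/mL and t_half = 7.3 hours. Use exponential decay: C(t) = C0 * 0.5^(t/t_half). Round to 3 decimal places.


Drug concentration decay:
Number of half-lives = t / t_half = 8.5 / 7.3 = 1.164384
Decay factor = 0.5^1.164384 = 0.44615472
C(t) = 220.5 * 0.44615472 = 98.377 ng/mL

98.377


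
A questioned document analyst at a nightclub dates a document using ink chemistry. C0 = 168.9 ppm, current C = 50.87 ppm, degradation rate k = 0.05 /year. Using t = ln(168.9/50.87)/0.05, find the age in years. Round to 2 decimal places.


Document age estimation:
C0/C = 168.9 / 50.87 = 3.320228
ln(C0/C) = 1.200033
t = 1.200033 / 0.05 = 24.00 years

24.00


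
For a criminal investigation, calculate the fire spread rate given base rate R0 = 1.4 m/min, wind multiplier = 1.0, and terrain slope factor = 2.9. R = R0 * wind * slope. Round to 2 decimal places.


Fire spread rate calculation:
R = R0 * wind_factor * slope_factor
= 1.4 * 1.0 * 2.9
= 1.4 * 2.9
= 4.06 m/min

4.06


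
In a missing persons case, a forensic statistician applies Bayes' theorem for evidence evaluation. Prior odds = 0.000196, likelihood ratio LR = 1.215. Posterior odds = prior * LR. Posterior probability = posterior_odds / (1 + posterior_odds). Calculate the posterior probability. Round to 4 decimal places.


Bayesian evidence evaluation:
Posterior odds = prior_odds * LR = 0.000196 * 1.215 = 0.00023814
Posterior probability = posterior_odds / (1 + posterior_odds)
= 0.00023814 / (1 + 0.00023814)
= 0.00023814 / 1.00023814
= 0.0002

0.0002


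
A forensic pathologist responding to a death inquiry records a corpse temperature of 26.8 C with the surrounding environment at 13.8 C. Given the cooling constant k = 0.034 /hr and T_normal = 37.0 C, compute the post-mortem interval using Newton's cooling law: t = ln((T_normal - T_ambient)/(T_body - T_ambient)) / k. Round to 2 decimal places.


Using Newton's law of cooling:
t = ln((T_normal - T_ambient) / (T_body - T_ambient)) / k
T_normal - T_ambient = 23.2
T_body - T_ambient = 13.0
Ratio = 1.784615
ln(ratio) = 0.579203
t = 0.579203 / 0.034 = 17.04 hours

17.04


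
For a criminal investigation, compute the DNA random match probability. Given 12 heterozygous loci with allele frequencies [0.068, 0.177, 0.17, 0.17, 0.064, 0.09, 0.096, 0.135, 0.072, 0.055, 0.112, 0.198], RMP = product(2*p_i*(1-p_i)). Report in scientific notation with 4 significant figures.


Computing RMP for 12 loci:
Locus 1: 2 * 0.068 * 0.932 = 0.126752
Locus 2: 2 * 0.177 * 0.823 = 0.291342
Locus 3: 2 * 0.17 * 0.83 = 0.2822
Locus 4: 2 * 0.17 * 0.83 = 0.2822
Locus 5: 2 * 0.064 * 0.936 = 0.119808
Locus 6: 2 * 0.09 * 0.91 = 0.1638
Locus 7: 2 * 0.096 * 0.904 = 0.173568
Locus 8: 2 * 0.135 * 0.865 = 0.23355
Locus 9: 2 * 0.072 * 0.928 = 0.133632
Locus 10: 2 * 0.055 * 0.945 = 0.10395
Locus 11: 2 * 0.112 * 0.888 = 0.198912
Locus 12: 2 * 0.198 * 0.802 = 0.317592
RMP = 2.053e-09

2.053e-09


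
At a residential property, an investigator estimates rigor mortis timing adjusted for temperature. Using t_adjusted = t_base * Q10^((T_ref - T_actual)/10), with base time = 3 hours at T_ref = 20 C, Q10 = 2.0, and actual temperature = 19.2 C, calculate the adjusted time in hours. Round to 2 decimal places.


Rigor mortis time adjustment:
Exponent = (T_ref - T_actual) / 10 = (20 - 19.2) / 10 = 0.08
Q10 factor = 2.0^0.08 = 1.05702
t_adjusted = 3 * 1.05702 = 3.17 hours

3.17


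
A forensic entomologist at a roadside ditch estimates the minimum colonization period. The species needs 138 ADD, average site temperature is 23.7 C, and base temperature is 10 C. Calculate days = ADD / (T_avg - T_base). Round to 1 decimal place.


Insect development time:
Effective temperature = avg_temp - T_base = 23.7 - 10 = 13.7 C
Days = ADD / effective_temp = 138 / 13.7 = 10.1 days

10.1


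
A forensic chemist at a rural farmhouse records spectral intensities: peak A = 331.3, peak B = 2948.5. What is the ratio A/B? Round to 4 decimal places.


Spectral peak ratio:
Peak A = 331.3 counts
Peak B = 2948.5 counts
Ratio = 331.3 / 2948.5 = 0.1124

0.1124


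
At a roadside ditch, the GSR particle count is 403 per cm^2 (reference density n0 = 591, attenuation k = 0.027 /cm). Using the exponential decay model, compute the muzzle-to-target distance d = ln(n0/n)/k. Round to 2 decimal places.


GSR distance calculation:
n0/n = 591 / 403 = 1.466501
ln(n0/n) = 0.382879
d = 0.382879 / 0.027 = 14.18 cm

14.18


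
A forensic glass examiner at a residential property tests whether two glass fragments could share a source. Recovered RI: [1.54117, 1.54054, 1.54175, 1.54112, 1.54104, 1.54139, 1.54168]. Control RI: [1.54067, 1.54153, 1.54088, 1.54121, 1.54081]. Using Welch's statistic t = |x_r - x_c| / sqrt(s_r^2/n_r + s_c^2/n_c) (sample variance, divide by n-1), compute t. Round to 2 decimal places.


Welch's t-criterion for glass RI comparison:
Recovered mean = sum / n_r = 10.78869 / 7 = 1.5412414
Control mean = sum / n_c = 7.7051 / 5 = 1.54102
Recovered sample variance s_r^2 = 1.70914e-07
Control sample variance s_c^2 = 1.206e-07
Welch SE (unpooled) = sqrt(s_r^2/n_r + s_c^2/n_c) = sqrt(2.44163e-08 + 2.412e-08) = sqrt(4.85363e-08) = 0.00022031
|mean_r - mean_c| = 0.000221429
t = 0.000221429 / 0.00022031 = 1.01

1.01


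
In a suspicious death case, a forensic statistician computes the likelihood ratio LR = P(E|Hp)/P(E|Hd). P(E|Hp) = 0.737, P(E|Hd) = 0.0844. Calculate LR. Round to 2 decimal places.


Likelihood ratio calculation:
LR = P(E|Hp) / P(E|Hd)
LR = 0.737 / 0.0844
LR = 8.73

8.73


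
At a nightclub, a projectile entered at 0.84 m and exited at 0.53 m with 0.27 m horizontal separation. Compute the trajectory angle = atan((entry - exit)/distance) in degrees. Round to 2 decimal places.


Bullet trajectory angle:
Height difference = 0.84 - 0.53 = 0.31 m
angle = atan(0.31 / 0.27)
angle = atan(1.148148)
angle = 48.95 degrees

48.95


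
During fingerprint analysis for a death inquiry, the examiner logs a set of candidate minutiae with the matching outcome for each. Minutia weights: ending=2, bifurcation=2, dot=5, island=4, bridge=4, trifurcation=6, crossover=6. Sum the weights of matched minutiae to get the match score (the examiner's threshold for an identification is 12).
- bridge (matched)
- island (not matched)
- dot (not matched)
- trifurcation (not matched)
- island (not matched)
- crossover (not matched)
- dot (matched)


Weighted minutiae match score:
  bridge: matched, +4 (running total 4)
  island: not matched, +0
  dot: not matched, +0
  trifurcation: not matched, +0
  island: not matched, +0
  crossover: not matched, +0
  dot: matched, +5 (running total 9)
Total score = 9
Threshold = 12; verdict = inconclusive

9


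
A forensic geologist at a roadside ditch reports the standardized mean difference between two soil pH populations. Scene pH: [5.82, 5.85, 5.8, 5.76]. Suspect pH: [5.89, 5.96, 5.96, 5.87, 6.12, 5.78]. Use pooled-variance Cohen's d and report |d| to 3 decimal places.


Pooled-variance Cohen's d for soil pH comparison:
Scene mean = 23.23 / 4 = 5.8075
Suspect mean = 35.58 / 6 = 5.93
Scene sample variance s_s^2 = 0.001425
Suspect sample variance s_c^2 = 0.01312
Pooled variance = ((n_s-1)*s_s^2 + (n_c-1)*s_c^2) / (n_s + n_c - 2) = 0.008734
Pooled SD = sqrt(0.008734) = 0.093456
Mean difference = -0.1225
|d| = |-0.1225| / 0.093456 = 1.311

1.311


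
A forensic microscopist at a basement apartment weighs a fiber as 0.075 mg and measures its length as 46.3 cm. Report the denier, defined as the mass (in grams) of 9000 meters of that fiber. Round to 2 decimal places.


Denier calculation:
Mass in grams = 0.075 mg / 1000 = 0.000075 g
Length in meters = 46.3 cm / 100 = 0.463 m
Linear density = mass / length = 0.000075 / 0.463 = 0.00016199 g/m
Denier = (g/m) * 9000 = 0.00016199 * 9000 = 1.46

1.46


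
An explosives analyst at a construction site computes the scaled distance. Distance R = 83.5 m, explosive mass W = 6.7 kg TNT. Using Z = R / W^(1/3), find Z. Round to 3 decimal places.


Scaled distance calculation:
W^(1/3) = 6.7^(1/3) = 1.885204
Z = R / W^(1/3) = 83.5 / 1.885204
Z = 44.292 m/kg^(1/3)

44.292


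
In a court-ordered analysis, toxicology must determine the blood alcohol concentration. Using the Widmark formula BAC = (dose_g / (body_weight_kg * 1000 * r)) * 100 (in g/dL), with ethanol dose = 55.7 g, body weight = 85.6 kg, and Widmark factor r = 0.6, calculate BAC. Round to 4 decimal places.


Applying the Widmark formula:
BAC = (dose_g / (body_wt * 1000 * r)) * 100
Denominator = 85.6 * 1000 * 0.6 = 51360
BAC = (55.7 / 51360) * 100
BAC = 0.1085 g/dL

0.1085


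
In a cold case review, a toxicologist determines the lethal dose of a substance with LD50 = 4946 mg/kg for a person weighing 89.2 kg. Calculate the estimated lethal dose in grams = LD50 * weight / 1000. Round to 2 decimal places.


Lethal dose calculation:
Lethal dose = LD50 * body_weight / 1000
= 4946 * 89.2 / 1000
= 441183.2 / 1000
= 441.18 g

441.18


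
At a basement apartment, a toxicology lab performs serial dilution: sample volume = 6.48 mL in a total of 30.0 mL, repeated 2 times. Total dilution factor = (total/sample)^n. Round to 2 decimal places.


Dilution factor calculation:
Single dilution = V_total / V_sample = 30.0 / 6.48 ≈ 4.62963
Number of dilutions = 2
Total DF = (30.0 / 6.48)^2 (full precision, rounded at the end) = 21.43

21.43


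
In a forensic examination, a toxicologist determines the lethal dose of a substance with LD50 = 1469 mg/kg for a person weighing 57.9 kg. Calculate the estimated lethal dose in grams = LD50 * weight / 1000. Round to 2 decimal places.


Lethal dose calculation:
Lethal dose = LD50 * body_weight / 1000
= 1469 * 57.9 / 1000
= 85055.1 / 1000
= 85.06 g

85.06


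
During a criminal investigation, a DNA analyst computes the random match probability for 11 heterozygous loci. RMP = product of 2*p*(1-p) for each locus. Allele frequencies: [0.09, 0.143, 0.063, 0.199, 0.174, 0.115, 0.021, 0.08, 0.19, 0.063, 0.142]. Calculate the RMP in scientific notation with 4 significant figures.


Computing RMP for 11 loci:
Locus 1: 2 * 0.09 * 0.91 = 0.1638
Locus 2: 2 * 0.143 * 0.857 = 0.245102
Locus 3: 2 * 0.063 * 0.937 = 0.118062
Locus 4: 2 * 0.199 * 0.801 = 0.318798
Locus 5: 2 * 0.174 * 0.826 = 0.287448
Locus 6: 2 * 0.115 * 0.885 = 0.20355
Locus 7: 2 * 0.021 * 0.979 = 0.041118
Locus 8: 2 * 0.08 * 0.92 = 0.1472
Locus 9: 2 * 0.19 * 0.81 = 0.3078
Locus 10: 2 * 0.063 * 0.937 = 0.118062
Locus 11: 2 * 0.142 * 0.858 = 0.243672
RMP = 4.739e-09

4.739e-09


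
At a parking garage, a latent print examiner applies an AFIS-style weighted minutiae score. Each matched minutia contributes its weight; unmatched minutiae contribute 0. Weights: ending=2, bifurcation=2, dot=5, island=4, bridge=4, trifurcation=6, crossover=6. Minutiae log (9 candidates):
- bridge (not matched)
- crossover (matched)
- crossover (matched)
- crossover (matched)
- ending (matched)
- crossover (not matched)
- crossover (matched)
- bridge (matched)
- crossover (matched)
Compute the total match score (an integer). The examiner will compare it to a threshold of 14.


Weighted minutiae match score:
  bridge: not matched, +0
  crossover: matched, +6 (running total 6)
  crossover: matched, +6 (running total 12)
  crossover: matched, +6 (running total 18)
  ending: matched, +2 (running total 20)
  crossover: not matched, +0
  crossover: matched, +6 (running total 26)
  bridge: matched, +4 (running total 30)
  crossover: matched, +6 (running total 36)
Total score = 36
Threshold = 14; verdict = identification

36


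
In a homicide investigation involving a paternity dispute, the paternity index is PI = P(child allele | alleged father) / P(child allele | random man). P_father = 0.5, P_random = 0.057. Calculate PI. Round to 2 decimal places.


Paternity Index calculation:
PI = P(allele|father) / P(allele|random)
PI = 0.5 / 0.057
PI = 8.77

8.77


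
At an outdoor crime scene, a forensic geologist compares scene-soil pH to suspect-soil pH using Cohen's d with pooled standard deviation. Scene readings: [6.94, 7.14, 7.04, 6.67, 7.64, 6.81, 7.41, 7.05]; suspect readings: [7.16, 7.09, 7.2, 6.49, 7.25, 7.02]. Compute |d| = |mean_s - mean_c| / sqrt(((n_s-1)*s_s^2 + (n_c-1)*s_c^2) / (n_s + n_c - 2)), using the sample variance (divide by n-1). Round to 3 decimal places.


Pooled-variance Cohen's d for soil pH comparison:
Scene mean = 56.7 / 8 = 7.0875
Suspect mean = 42.21 / 6 = 7.035
Scene sample variance s_s^2 = 0.098393
Suspect sample variance s_c^2 = 0.07787
Pooled variance = ((n_s-1)*s_s^2 + (n_c-1)*s_c^2) / (n_s + n_c - 2) = 0.089842
Pooled SD = sqrt(0.089842) = 0.299737
Mean difference = 0.0525
|d| = |0.0525| / 0.299737 = 0.175

0.175


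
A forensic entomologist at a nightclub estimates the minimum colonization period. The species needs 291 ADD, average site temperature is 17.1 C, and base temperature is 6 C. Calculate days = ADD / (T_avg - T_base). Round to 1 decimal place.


Insect development time:
Effective temperature = avg_temp - T_base = 17.1 - 6 = 11.1 C
Days = ADD / effective_temp = 291 / 11.1 = 26.2 days

26.2


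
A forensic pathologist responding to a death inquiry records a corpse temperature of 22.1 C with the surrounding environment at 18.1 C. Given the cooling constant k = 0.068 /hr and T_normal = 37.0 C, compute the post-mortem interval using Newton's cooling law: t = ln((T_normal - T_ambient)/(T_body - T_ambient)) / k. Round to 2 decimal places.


Using Newton's law of cooling:
t = ln((T_normal - T_ambient) / (T_body - T_ambient)) / k
T_normal - T_ambient = 18.9
T_body - T_ambient = 4.0
Ratio = 4.725
ln(ratio) = 1.552868
t = 1.552868 / 0.068 = 22.84 hours

22.84


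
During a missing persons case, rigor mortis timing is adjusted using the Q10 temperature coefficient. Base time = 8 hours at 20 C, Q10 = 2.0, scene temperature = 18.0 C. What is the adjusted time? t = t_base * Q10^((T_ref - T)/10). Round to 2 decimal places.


Rigor mortis time adjustment:
Exponent = (T_ref - T_actual) / 10 = (20 - 18.0) / 10 = 0.2
Q10 factor = 2.0^0.2 = 1.1487
t_adjusted = 8 * 1.1487 = 9.19 hours

9.19


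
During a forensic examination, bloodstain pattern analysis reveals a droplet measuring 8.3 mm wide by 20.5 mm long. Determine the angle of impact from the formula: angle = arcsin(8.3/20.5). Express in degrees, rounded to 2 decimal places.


Blood spatter impact angle calculation:
width / length = 8.3 / 20.5 = 0.404878
angle = arcsin(0.404878)
angle = 23.88 degrees

23.88


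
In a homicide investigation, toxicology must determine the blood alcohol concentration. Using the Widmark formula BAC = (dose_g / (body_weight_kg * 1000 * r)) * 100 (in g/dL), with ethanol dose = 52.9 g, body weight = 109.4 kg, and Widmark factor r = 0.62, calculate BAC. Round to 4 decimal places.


Applying the Widmark formula:
BAC = (dose_g / (body_wt * 1000 * r)) * 100
Denominator = 109.4 * 1000 * 0.62 = 67828
BAC = (52.9 / 67828) * 100
BAC = 0.0780 g/dL

0.0780


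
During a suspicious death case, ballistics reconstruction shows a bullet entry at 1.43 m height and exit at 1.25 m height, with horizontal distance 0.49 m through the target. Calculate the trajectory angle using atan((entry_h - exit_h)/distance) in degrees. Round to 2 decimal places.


Bullet trajectory angle:
Height difference = 1.43 - 1.25 = 0.18 m
angle = atan(0.18 / 0.49)
angle = atan(0.367347)
angle = 20.17 degrees

20.17


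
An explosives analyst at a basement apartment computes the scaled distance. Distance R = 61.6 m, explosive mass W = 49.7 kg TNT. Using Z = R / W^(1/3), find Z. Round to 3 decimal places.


Scaled distance calculation:
W^(1/3) = 49.7^(1/3) = 3.676649
Z = R / W^(1/3) = 61.6 / 3.676649
Z = 16.754 m/kg^(1/3)

16.754


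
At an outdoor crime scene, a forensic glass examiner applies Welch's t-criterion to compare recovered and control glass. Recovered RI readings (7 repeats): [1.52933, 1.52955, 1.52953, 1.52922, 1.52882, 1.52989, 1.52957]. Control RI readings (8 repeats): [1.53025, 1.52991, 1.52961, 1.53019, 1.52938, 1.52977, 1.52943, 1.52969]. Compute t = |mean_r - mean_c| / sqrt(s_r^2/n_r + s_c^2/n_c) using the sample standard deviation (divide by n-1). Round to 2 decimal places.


Welch's t-criterion for glass RI comparison:
Recovered mean = sum / n_r = 10.70591 / 7 = 1.5294157
Control mean = sum / n_c = 12.23823 / 8 = 1.5297787
Recovered sample variance s_r^2 = 1.13395e-07
Control sample variance s_c^2 = 1.03641e-07
Welch SE (unpooled) = sqrt(s_r^2/n_r + s_c^2/n_c) = sqrt(1.61993e-08 + 1.29551e-08) = sqrt(2.91544e-08) = 0.000170747
|mean_r - mean_c| = 0.000363036
t = 0.000363036 / 0.000170747 = 2.13

2.13


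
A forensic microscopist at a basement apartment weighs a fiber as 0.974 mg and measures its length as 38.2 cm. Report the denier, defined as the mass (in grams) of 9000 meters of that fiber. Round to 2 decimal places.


Denier calculation:
Mass in grams = 0.974 mg / 1000 = 0.000974 g
Length in meters = 38.2 cm / 100 = 0.382 m
Linear density = mass / length = 0.000974 / 0.382 = 0.00254974 g/m
Denier = (g/m) * 9000 = 0.00254974 * 9000 = 22.95

22.95


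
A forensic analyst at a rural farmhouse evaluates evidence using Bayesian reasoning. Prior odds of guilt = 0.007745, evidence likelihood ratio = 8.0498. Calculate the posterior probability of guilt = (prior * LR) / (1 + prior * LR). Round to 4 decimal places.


Bayesian evidence evaluation:
Posterior odds = prior_odds * LR = 0.007745 * 8.0498 = 0.0623457
Posterior probability = posterior_odds / (1 + posterior_odds)
= 0.0623457 / (1 + 0.0623457)
= 0.0623457 / 1.0623457
= 0.0587

0.0587


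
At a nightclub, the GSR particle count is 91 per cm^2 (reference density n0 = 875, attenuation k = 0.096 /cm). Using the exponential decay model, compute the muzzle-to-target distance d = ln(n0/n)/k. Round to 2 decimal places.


GSR distance calculation:
n0/n = 875 / 91 = 9.615385
ln(n0/n) = 2.263364
d = 2.263364 / 0.096 = 23.58 cm

23.58


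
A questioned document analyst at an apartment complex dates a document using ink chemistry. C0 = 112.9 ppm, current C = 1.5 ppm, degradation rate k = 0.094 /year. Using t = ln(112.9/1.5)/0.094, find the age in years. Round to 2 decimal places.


Document age estimation:
C0/C = 112.9 / 1.5 = 75.266667
ln(C0/C) = 4.321037
t = 4.321037 / 0.094 = 45.97 years

45.97


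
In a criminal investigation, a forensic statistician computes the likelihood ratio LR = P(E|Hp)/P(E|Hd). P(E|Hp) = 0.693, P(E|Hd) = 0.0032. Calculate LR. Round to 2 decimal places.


Likelihood ratio calculation:
LR = P(E|Hp) / P(E|Hd)
LR = 0.693 / 0.0032
LR = 216.56

216.56


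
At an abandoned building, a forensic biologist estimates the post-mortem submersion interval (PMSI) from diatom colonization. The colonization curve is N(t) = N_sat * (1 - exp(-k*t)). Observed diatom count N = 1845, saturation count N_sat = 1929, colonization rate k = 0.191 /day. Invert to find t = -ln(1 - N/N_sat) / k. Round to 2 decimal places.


PMSI from diatom colonization curve:
N / N_sat = 1845 / 1929 = 0.956454
1 - N/N_sat = 0.043546
ln(1 - N/N_sat) = -3.133937
t = -ln(1 - N/N_sat) / k = -(-3.133937) / 0.191 = 16.41 days

16.41


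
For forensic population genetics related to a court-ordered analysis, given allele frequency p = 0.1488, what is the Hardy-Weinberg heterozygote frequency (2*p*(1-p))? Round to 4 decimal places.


Hardy-Weinberg heterozygote frequency:
q = 1 - p = 1 - 0.1488 = 0.8512
2pq = 2 * 0.1488 * 0.8512 = 0.2533

0.2533


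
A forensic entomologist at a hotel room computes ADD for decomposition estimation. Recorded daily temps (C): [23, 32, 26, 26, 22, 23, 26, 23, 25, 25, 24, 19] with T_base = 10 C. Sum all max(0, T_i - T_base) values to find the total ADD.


Computing ADD day by day:
Day 1: max(0, 23 - 10) = 13
Day 2: max(0, 32 - 10) = 22
Day 3: max(0, 26 - 10) = 16
Day 4: max(0, 26 - 10) = 16
Day 5: max(0, 22 - 10) = 12
Day 6: max(0, 23 - 10) = 13
Day 7: max(0, 26 - 10) = 16
Day 8: max(0, 23 - 10) = 13
Day 9: max(0, 25 - 10) = 15
Day 10: max(0, 25 - 10) = 15
Day 11: max(0, 24 - 10) = 14
Day 12: max(0, 19 - 10) = 9
Total ADD = 174

174
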